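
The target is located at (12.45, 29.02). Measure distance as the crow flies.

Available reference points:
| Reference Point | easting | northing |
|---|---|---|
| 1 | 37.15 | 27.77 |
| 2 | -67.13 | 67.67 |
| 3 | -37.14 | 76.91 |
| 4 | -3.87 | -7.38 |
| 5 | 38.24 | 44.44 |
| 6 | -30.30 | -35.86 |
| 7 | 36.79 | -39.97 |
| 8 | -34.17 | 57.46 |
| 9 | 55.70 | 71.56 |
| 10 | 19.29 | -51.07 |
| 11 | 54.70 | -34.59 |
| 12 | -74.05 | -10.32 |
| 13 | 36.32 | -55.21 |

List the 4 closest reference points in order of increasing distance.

Distances from (12.45, 29.02):
1: 24.73
2: 88.47
3: 68.94
4: 39.89
5: 30.05
6: 77.70
7: 73.16
8: 54.61
9: 60.66
10: 80.38
11: 76.36
12: 95.03
13: 87.55
Sorted: 1 (24.73) < 5 (30.05) < 4 (39.89) < 8 (54.61) < 9 (60.66) < 3 (68.94) < …

1, 5, 4, 8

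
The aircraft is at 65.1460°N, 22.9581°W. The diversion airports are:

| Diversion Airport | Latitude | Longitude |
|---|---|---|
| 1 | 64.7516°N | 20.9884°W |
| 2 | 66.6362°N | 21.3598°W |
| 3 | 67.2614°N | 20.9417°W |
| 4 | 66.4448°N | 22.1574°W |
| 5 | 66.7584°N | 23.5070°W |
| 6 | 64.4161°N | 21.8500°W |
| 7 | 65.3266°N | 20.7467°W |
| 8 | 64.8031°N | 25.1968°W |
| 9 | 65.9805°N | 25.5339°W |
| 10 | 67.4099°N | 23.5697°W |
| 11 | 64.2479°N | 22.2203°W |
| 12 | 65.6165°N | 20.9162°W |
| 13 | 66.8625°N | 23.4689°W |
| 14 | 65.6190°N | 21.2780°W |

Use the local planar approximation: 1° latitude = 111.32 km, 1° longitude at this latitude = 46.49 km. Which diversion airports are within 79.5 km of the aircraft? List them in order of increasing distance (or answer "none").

Distances from 65.1460°N, 22.9581°W:
1: √((-0.3944·111.32)² + (1.9697·46.49)²) = √(1927.614604 + 8385.312690) = 101.5526 km
2: √((1.4902·111.32)² + (1.5983·46.49)²) = √(27519.181555 + 5521.228121) = 181.7702 km
3: √((2.1154·111.32)² + (2.0164·46.49)²) = √(55453.810675 + 8787.644307) = 253.4590 km
4: √((1.2988·111.32)² + (0.8007·46.49)²) = √(20904.075016 + 1385.666602) = 149.2975 km
5: √((1.6124·111.32)² + (-0.5489·46.49)²) = √(32217.510170 + 651.186748) = 181.2973 km
6: √((-0.7299·111.32)² + (1.1081·46.49)²) = √(6601.963556 + 2653.853849) = 96.2072 km
7: √((0.1806·111.32)² + (2.2114·46.49)²) = √(404.186578 + 10569.481985) = 104.7553 km
8: √((-0.3429·111.32)² + (-2.2387·46.49)²) = √(1457.073184 + 10832.055858) = 110.8563 km
9: √((0.8345·111.32)² + (-2.5758·46.49)²) = √(8629.767144 + 14339.809110) = 151.5572 km
10: √((2.2639·111.32)² + (-0.6116·46.49)²) = √(63512.743693 + 808.451639) = 253.6162 km
11: √((-0.8981·111.32)² + (0.7378·46.49)²) = √(9995.298953 + 1176.512089) = 105.6968 km
12: √((0.4705·111.32)² + (2.0419·46.49)²) = √(2743.251661 + 9011.312084) = 108.4185 km
13: √((1.7165·111.32)² + (-0.5108·46.49)²) = √(36511.864485 + 563.924378) = 192.5507 km
14: √((0.4730·111.32)² + (1.6801·46.49)²) = √(2772.481627 + 6100.836075) = 94.1983 km
Threshold 79.5 km: none within range.

none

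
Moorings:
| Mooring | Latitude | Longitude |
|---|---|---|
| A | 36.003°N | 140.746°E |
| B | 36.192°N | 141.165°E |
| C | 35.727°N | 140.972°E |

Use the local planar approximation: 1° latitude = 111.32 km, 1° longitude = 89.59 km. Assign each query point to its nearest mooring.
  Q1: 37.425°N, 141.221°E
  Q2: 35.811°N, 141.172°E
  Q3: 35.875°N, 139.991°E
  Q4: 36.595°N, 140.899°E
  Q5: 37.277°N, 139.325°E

Q1 at 37.425°N, 141.221°E:
  A: 163.917 km
  B: 137.349 km
  C: 190.333 km
  → nearest: B (137.349 km)
Q2 at 35.811°N, 141.172°E:
  A: 43.743 km
  B: 42.418 km
  C: 20.211 km
  → nearest: C (20.211 km)
Q3 at 35.875°N, 139.991°E:
  A: 69.125 km
  B: 110.941 km
  C: 89.419 km
  → nearest: A (69.125 km)
Q4 at 36.595°N, 140.899°E:
  A: 67.312 km
  B: 50.799 km
  C: 96.847 km
  → nearest: B (50.799 km)
Q5 at 37.277°N, 139.325°E:
  A: 190.580 km
  B: 204.359 km
  C: 227.034 km
  → nearest: A (190.580 km)

Q1→B; Q2→C; Q3→A; Q4→B; Q5→A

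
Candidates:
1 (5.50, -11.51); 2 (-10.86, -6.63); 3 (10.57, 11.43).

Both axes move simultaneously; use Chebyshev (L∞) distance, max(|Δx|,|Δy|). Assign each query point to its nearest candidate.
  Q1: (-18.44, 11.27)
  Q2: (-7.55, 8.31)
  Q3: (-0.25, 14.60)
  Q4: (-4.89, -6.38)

Q1→2; Q2→2; Q3→3; Q4→2

Q1 at (-18.44, 11.27):
  1: max(|23.94|, |-22.78|) = 23.94
  2: max(|7.58|, |-17.90|) = 17.90
  3: max(|29.01|, |0.16|) = 29.01
  → nearest: 2 (17.90)
Q2 at (-7.55, 8.31):
  1: max(|13.05|, |-19.82|) = 19.82
  2: max(|-3.31|, |-14.94|) = 14.94
  3: max(|18.12|, |3.12|) = 18.12
  → nearest: 2 (14.94)
Q3 at (-0.25, 14.60):
  1: max(|5.75|, |-26.11|) = 26.11
  2: max(|-10.61|, |-21.23|) = 21.23
  3: max(|10.82|, |-3.17|) = 10.82
  → nearest: 3 (10.82)
Q4 at (-4.89, -6.38):
  1: max(|10.39|, |-5.13|) = 10.39
  2: max(|-5.97|, |-0.25|) = 5.97
  3: max(|15.46|, |17.81|) = 17.81
  → nearest: 2 (5.97)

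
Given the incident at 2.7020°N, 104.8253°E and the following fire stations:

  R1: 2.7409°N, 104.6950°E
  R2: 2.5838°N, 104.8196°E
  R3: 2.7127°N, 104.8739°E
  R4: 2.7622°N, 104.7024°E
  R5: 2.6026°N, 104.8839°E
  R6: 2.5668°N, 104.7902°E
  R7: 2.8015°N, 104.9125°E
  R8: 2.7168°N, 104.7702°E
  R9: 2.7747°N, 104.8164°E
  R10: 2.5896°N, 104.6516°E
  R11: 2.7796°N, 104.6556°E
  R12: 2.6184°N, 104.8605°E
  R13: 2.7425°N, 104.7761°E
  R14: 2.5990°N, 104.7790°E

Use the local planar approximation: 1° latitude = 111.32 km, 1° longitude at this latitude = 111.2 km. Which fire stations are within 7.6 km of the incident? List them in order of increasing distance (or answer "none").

Distances from 2.7020°N, 104.8253°E:
R1: √((0.0389·111.32)² + (-0.1303·111.2)²) = √(18.751914 + 209.941553) = 15.1226 km
R2: √((-0.1182·111.32)² + (-0.0057·111.2)²) = √(173.133596 + 0.401753) = 13.1733 km
R3: √((0.0107·111.32)² + (0.0486·111.2)²) = √(1.418776 + 29.206675) = 5.5340 km
R4: √((0.0602·111.32)² + (-0.1229·111.2)²) = √(44.909620 + 186.772676) = 15.2211 km
R5: √((-0.0994·111.32)² + (0.0586·111.2)²) = √(122.438828 + 42.462426) = 12.8414 km
R6: √((-0.1352·111.32)² + (-0.0351·111.2)²) = √(226.516467 + 15.234346) = 15.5483 km
R7: √((0.0995·111.32)² + (0.0872·111.2)²) = √(122.685308 + 94.024827) = 14.7211 km
R8: √((0.0148·111.32)² + (-0.0551·111.2)²) = √(2.714375 + 37.541599) = 6.3448 km
R9: √((0.0727·111.32)² + (-0.0089·111.2)²) = √(65.496066 + 0.979467) = 8.1533 km
R10: √((-0.1124·111.32)² + (-0.1737·111.2)²) = √(156.559353 + 373.086222) = 23.0140 km
R11: √((0.0776·111.32)² + (-0.1697·111.2)²) = √(74.622507 + 356.101054) = 20.7539 km
R12: √((-0.0836·111.32)² + (0.0352·111.2)²) = √(86.608188 + 15.321275) = 10.0960 km
R13: √((0.0405·111.32)² + (-0.0492·111.2)²) = √(20.326212 + 29.932279) = 7.0893 km
R14: √((-0.1030·111.32)² + (-0.0463·111.2)²) = √(131.468239 + 26.507670) = 12.5688 km
Threshold 7.6 km: R3 (5.5340 km), R8 (6.3448 km), R13 (7.0893 km) are within range.

R3, R8, R13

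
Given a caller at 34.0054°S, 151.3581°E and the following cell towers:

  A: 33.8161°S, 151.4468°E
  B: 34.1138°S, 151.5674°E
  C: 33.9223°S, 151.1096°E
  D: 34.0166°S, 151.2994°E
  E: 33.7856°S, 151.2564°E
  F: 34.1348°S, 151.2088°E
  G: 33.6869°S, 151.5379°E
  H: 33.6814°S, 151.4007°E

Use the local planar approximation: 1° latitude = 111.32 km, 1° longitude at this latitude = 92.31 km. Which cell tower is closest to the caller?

Distances from 34.0054°S, 151.3581°E:
A: √((0.1893·111.32)² + (0.0887·92.31)²) = √(444.066103 + 67.041657) = 22.6077 km
B: √((-0.1084·111.32)² + (0.2093·92.31)²) = √(145.614613 + 373.281063) = 22.7793 km
C: √((0.0831·111.32)² + (-0.2485·92.31)²) = √(85.575302 + 526.199327) = 24.7341 km
D: √((-0.0112·111.32)² + (-0.0587·92.31)²) = √(1.554470 + 29.361193) = 5.5602 km
E: √((0.2198·111.32)² + (-0.1017·92.31)²) = √(598.689679 + 88.133173) = 26.2073 km
F: √((-0.1294·111.32)² + (-0.1493·92.31)²) = √(207.498494 + 189.940299) = 19.9359 km
G: √((0.3185·111.32)² + (0.1798·92.31)²) = √(1257.086807 + 275.471629) = 39.1479 km
H: √((0.3240·111.32)² + (0.0426·92.31)²) = √(1300.877541 + 15.463817) = 36.2814 km
Minimum: D at 5.5602 km.

D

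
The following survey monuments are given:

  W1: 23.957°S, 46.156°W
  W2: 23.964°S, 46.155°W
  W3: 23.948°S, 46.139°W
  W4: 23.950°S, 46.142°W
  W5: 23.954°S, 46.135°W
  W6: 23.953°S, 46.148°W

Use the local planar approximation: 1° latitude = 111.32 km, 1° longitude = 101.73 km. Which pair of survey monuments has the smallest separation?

Pairwise distances:
W1–W2: 0.786 km
W1–W3: 1.999 km
W1–W4: 1.623 km
W1–W5: 2.162 km
W1–W6: 0.928 km
W2–W3: 2.413 km
W2–W4: 2.044 km
W2–W5: 2.319 km
W2–W6: 1.417 km
W3–W4: 0.378 km
W3–W5: 0.782 km
W3–W6: 1.071 km
W4–W5: 0.840 km
W4–W6: 0.696 km
W5–W6: 1.327 km
Closest pair: W3–W4 at 0.378 km.

W3 and W4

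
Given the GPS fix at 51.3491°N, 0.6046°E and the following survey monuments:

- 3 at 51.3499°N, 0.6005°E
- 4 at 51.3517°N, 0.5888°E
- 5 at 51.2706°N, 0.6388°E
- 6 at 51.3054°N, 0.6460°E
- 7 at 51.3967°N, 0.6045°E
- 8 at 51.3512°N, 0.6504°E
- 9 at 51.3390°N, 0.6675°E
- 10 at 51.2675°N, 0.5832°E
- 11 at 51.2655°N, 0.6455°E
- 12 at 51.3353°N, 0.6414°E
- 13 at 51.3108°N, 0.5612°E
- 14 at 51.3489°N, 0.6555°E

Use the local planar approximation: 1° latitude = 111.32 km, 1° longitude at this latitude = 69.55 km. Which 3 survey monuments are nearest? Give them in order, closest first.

Distances from 51.3491°N, 0.6046°E:
3: √((0.0008·111.32)² + (-0.0041·69.55)²) = √(0.007931 + 0.081313) = 0.2987 km
4: √((0.0026·111.32)² + (-0.0158·69.55)²) = √(0.083771 + 1.207559) = 1.1364 km
5: √((-0.0785·111.32)² + (0.0342·69.55)²) = √(76.363480 + 5.657786) = 9.0566 km
6: √((-0.0437·111.32)² + (0.0414·69.55)²) = √(23.665150 + 8.290772) = 5.6530 km
7: √((0.0476·111.32)² + (-0.0001·69.55)²) = √(28.077621 + 0.000048) = 5.2988 km
8: √((0.0021·111.32)² + (0.0458·69.55)²) = √(0.054649 + 10.146709) = 3.1940 km
9: √((-0.0101·111.32)² + (0.0629·69.55)²) = √(1.264122 + 19.137956) = 4.5169 km
10: √((-0.0816·111.32)² + (-0.0214·69.55)²) = √(82.513824 + 2.215245) = 9.2048 km
11: √((-0.0836·111.32)² + (0.0409·69.55)²) = √(86.608188 + 8.091721) = 9.7314 km
12: √((-0.0138·111.32)² + (0.0368·69.55)²) = √(2.359960 + 6.550733) = 2.9851 km
13: √((-0.0383·111.32)² + (-0.0434·69.55)²) = √(18.177910 + 9.111161) = 5.2239 km
14: √((-0.0002·111.32)² + (0.0509·69.55)²) = √(0.000496 + 12.532273) = 3.5402 km
Sorted: 3 (0.2987 km) < 4 (1.1364 km) < 12 (2.9851 km) < 8 (3.1940 km) < 14 (3.5402 km) < …

3, 4, 12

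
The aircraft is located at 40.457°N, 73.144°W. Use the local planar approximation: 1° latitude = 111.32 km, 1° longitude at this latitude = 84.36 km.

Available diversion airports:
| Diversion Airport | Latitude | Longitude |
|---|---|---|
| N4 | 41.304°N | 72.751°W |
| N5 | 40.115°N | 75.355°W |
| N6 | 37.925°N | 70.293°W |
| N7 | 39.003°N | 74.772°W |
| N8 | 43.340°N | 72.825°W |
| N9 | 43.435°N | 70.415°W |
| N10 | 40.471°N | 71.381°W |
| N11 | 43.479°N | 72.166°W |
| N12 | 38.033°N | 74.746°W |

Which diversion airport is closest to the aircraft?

Distances from 40.457°N, 73.144°W:
N4: √((0.847·111.32)² + (0.393·84.36)²) = √(8890.23449 + 1099.15324) = 99.947 km
N5: √((-0.342·111.32)² + (-2.211·84.36)²) = √(1449.43454 + 34789.69548) = 190.366 km
N6: √((-2.532·111.32)² + (2.851·84.36)²) = √(79446.32234 + 57845.23327) = 370.529 km
N7: √((-1.454·111.32)² + (-1.628·84.36)²) = √(26198.42652 + 18861.74822) = 212.274 km
N8: √((2.883·111.32)² + (0.319·84.36)²) = √(102999.63367 + 724.19331) = 322.062 km
N9: √((2.978·111.32)² + (2.729·84.36)²) = √(109899.51660 + 53000.53012) = 403.609 km
N10: √((0.014·111.32)² + (1.763·84.36)²) = √(2.42886 + 22119.62534) = 148.735 km
N11: √((3.022·111.32)² + (0.978·84.36)²) = √(113171.04219 + 6806.92322) = 346.378 km
N12: √((-2.424·111.32)² + (-1.602·84.36)²) = √(72813.45290 + 18264.09534) = 301.791 km
Minimum: N4 at 99.947 km.

N4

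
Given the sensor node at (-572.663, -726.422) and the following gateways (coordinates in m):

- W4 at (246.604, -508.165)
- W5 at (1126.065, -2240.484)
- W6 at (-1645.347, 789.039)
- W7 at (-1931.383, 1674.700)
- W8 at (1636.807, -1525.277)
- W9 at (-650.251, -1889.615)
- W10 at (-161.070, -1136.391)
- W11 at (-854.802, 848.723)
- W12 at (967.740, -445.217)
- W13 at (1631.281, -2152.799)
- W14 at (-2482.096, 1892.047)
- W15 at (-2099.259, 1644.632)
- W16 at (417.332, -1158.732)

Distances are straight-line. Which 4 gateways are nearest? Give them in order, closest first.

Distances from (-572.663, -726.422):
W4: 847.841 m
W5: 2275.535 m
W6: 1856.683 m
W7: 2758.896 m
W8: 2349.452 m
W9: 1165.778 m
W10: 580.933 m
W11: 1600.214 m
W12: 1565.860 m
W13: 2625.247 m
W14: 3240.727 m
W15: 2819.999 m
W16: 1080.269 m
Sorted: W10 (580.933 m) < W4 (847.841 m) < W16 (1080.269 m) < W9 (1165.778 m) < W12 (1565.860 m) < W11 (1600.214 m) < …

W10, W4, W16, W9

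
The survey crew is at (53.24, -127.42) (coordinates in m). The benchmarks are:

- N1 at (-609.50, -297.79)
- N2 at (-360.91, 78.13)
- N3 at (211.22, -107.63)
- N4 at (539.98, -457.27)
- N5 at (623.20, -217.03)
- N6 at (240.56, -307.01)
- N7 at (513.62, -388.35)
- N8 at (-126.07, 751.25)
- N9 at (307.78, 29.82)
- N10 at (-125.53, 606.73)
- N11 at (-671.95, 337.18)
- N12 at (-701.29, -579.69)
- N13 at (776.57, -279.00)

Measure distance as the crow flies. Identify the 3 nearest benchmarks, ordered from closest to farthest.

Distances from (53.24, -127.42):
N1: √((-662.74)² + (-170.37)²) = √(439224.3076 + 29025.9369) = 684.29 m
N2: √((-414.15)² + (205.55)²) = √(171520.2225 + 42250.8025) = 462.35 m
N3: √((157.98)² + (19.79)²) = √(24957.6804 + 391.6441) = 159.21 m
N4: √((486.74)² + (-329.85)²) = √(236915.8276 + 108801.0225) = 587.98 m
N5: √((569.96)² + (-89.61)²) = √(324854.4016 + 8029.9521) = 576.96 m
N6: √((187.32)² + (-179.59)²) = √(35088.7824 + 32252.5681) = 259.50 m
N7: √((460.38)² + (-260.93)²) = √(211949.7444 + 68084.4649) = 529.18 m
N8: √((-179.31)² + (878.67)²) = √(32152.0761 + 772060.9689) = 896.78 m
N9: √((254.54)² + (157.24)²) = √(64790.6116 + 24724.4176) = 299.19 m
N10: √((-178.77)² + (734.15)²) = √(31958.7129 + 538976.2225) = 755.60 m
N11: √((-725.19)² + (464.60)²) = √(525900.5361 + 215853.1600) = 861.25 m
N12: √((-754.53)² + (-452.27)²) = √(569315.5209 + 204548.1529) = 879.70 m
N13: √((723.33)² + (-151.58)²) = √(523206.2889 + 22976.4964) = 739.04 m
Sorted: N3 (159.21 m) < N6 (259.50 m) < N9 (299.19 m) < N2 (462.35 m) < N7 (529.18 m) < …

N3, N6, N9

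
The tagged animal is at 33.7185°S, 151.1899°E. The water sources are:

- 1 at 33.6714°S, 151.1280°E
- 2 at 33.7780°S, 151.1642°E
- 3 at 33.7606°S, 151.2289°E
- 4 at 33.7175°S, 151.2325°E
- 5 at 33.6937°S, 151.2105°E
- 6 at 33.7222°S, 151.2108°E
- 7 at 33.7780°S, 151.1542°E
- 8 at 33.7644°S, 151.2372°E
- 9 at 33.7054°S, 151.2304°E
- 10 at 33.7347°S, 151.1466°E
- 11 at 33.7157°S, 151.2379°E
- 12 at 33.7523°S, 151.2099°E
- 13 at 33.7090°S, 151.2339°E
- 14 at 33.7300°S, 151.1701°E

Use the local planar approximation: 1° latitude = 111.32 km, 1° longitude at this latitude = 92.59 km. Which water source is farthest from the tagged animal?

1

Distances from 33.7185°S, 151.1899°E:
1: √((0.0471·111.32)² + (-0.0619·92.59)²) = √(27.490853 + 32.848040) = 7.7678 km
2: √((-0.0595·111.32)² + (-0.0257·92.59)²) = √(43.871282 + 5.662320) = 7.0380 km
3: √((-0.0421·111.32)² + (0.0390·92.59)²) = √(21.963957 + 13.039393) = 5.9164 km
4: √((0.0010·111.32)² + (0.0426·92.59)²) = √(0.012392 + 15.557771) = 3.9459 km
5: √((0.0248·111.32)² + (0.0206·92.59)²) = √(7.621663 + 3.637999) = 3.3555 km
6: √((-0.0037·111.32)² + (0.0209·92.59)²) = √(0.169648 + 3.744732) = 1.9785 km
7: √((-0.0595·111.32)² + (-0.0357·92.59)²) = √(43.871282 + 10.926086) = 7.4025 km
8: √((-0.0459·111.32)² + (0.0473·92.59)²) = √(26.107890 + 19.180082) = 6.7296 km
9: √((0.0131·111.32)² + (0.0405·92.59)²) = √(2.126616 + 14.061713) = 4.0235 km
10: √((-0.0162·111.32)² + (-0.0433·92.59)²) = √(3.252194 + 16.073260) = 4.3961 km
11: √((0.0028·111.32)² + (0.0480·92.59)²) = √(0.097154 + 19.751980) = 4.4552 km
12: √((-0.0338·111.32)² + (0.0200·92.59)²) = √(14.157279 + 3.429163) = 4.1936 km
13: √((0.0095·111.32)² + (0.0440·92.59)²) = √(1.118391 + 16.597150) = 4.2090 km
14: √((-0.0115·111.32)² + (-0.0198·92.59)²) = √(1.638861 + 3.360923) = 2.2360 km
Maximum: 1 at 7.7678 km.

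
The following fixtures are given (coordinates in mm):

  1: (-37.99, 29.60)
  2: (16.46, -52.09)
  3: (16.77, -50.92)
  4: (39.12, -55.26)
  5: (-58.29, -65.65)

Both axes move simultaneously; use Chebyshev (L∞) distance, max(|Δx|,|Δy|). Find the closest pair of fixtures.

Pairwise distances:
1–2: 81.69 mm
1–3: 80.52 mm
1–4: 84.86 mm
1–5: 95.25 mm
2–3: 1.17 mm
2–4: 22.66 mm
2–5: 74.75 mm
3–4: 22.35 mm
3–5: 75.06 mm
4–5: 97.41 mm
Closest pair: 2–3 at 1.17 mm.

2 and 3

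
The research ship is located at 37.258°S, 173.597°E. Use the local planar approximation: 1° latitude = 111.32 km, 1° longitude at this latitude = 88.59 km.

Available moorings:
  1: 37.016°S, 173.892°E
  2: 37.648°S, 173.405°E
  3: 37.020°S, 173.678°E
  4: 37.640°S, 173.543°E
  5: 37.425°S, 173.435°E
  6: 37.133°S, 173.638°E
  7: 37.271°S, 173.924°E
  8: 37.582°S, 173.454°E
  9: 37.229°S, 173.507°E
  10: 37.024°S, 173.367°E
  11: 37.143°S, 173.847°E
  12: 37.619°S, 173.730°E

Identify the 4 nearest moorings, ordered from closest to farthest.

Distances from 37.258°S, 173.597°E:
1: √((0.242·111.32)² + (0.295·88.59)²) = √(725.73343 + 682.98857) = 37.533 km
2: √((-0.390·111.32)² + (-0.192·88.59)²) = √(1884.84486 + 289.31561) = 46.628 km
3: √((0.238·111.32)² + (0.081·88.59)²) = √(701.94051 + 51.49196) = 27.449 km
4: √((-0.382·111.32)² + (-0.054·88.59)²) = √(1808.31099 + 22.88532) = 42.792 km
5: √((-0.167·111.32)² + (-0.162·88.59)²) = √(345.60446 + 205.96785) = 23.486 km
6: √((0.125·111.32)² + (0.041·88.59)²) = √(193.62722 + 13.19280) = 14.381 km
7: √((-0.013·111.32)² + (0.327·88.59)²) = √(2.09427 + 839.19891) = 29.005 km
8: √((-0.324·111.32)² + (-0.143·88.59)²) = √(1300.87754 + 160.48760) = 38.228 km
9: √((0.029·111.32)² + (-0.090·88.59)²) = √(10.42179 + 63.57032) = 8.602 km
10: √((0.234·111.32)² + (-0.230·88.59)²) = √(678.54415 + 415.16915) = 33.071 km
11: √((0.115·111.32)² + (0.250·88.59)²) = √(163.88608 + 490.51176) = 25.581 km
12: √((-0.361·111.32)² + (0.133·88.59)²) = √(1614.95639 + 138.82660) = 41.878 km
Sorted: 9 (8.602 km) < 6 (14.381 km) < 5 (23.486 km) < 11 (25.581 km) < 3 (27.449 km) < 7 (29.005 km) < …

9, 6, 5, 11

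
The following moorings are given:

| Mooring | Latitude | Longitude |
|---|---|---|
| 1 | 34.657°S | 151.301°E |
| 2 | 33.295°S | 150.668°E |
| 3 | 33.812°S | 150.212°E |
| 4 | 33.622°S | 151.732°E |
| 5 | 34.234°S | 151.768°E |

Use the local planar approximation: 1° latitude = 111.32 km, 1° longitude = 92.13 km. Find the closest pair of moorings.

Pairwise distances:
1–2: 162.447 km
1–3: 137.529 km
1–4: 121.867 km
1–5: 63.784 km
2–3: 71.255 km
2–4: 104.567 km
2–5: 145.591 km
3–4: 141.626 km
3–5: 150.855 km
4–5: 68.209 km
Closest pair: 1–5 at 63.784 km.

1 and 5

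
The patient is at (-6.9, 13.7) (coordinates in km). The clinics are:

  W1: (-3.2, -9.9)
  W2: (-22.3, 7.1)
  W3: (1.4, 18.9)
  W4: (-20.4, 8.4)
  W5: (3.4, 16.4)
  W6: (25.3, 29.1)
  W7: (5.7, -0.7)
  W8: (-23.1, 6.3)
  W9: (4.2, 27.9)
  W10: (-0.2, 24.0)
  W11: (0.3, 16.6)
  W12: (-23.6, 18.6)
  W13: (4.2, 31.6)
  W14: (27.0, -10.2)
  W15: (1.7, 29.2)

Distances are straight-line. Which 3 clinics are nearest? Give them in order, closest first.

Distances from (-6.9, 13.7):
W1: √((3.7)² + (-23.6)²) = √(13.690 + 556.960) = 23.9 km
W2: √((-15.4)² + (-6.6)²) = √(237.160 + 43.560) = 16.8 km
W3: √((8.3)² + (5.2)²) = √(68.890 + 27.040) = 9.8 km
W4: √((-13.5)² + (-5.3)²) = √(182.250 + 28.090) = 14.5 km
W5: √((10.3)² + (2.7)²) = √(106.090 + 7.290) = 10.6 km
W6: √((32.2)² + (15.4)²) = √(1036.840 + 237.160) = 35.7 km
W7: √((12.6)² + (-14.4)²) = √(158.760 + 207.360) = 19.1 km
W8: √((-16.2)² + (-7.4)²) = √(262.440 + 54.760) = 17.8 km
W9: √((11.1)² + (14.2)²) = √(123.210 + 201.640) = 18.0 km
W10: √((6.7)² + (10.3)²) = √(44.890 + 106.090) = 12.3 km
W11: √((7.2)² + (2.9)²) = √(51.840 + 8.410) = 7.8 km
W12: √((-16.7)² + (4.9)²) = √(278.890 + 24.010) = 17.4 km
W13: √((11.1)² + (17.9)²) = √(123.210 + 320.410) = 21.1 km
W14: √((33.9)² + (-23.9)²) = √(1149.210 + 571.210) = 41.5 km
W15: √((8.6)² + (15.5)²) = √(73.960 + 240.250) = 17.7 km
Sorted: W11 (7.8 km) < W3 (9.8 km) < W5 (10.6 km) < W10 (12.3 km) < W4 (14.5 km) < …

W11, W3, W5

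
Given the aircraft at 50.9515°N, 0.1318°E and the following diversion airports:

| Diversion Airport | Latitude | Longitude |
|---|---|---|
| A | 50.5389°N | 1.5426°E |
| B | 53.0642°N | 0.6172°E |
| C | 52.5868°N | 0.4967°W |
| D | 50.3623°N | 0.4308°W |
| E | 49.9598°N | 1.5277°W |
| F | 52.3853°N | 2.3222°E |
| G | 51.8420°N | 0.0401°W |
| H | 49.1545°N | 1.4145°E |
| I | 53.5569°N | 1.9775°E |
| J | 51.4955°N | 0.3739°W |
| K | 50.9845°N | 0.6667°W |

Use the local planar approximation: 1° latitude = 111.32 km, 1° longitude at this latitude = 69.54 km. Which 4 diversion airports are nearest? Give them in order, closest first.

K, J, D, G

Distances from 50.9515°N, 0.1318°E:
A: √((-0.4126·111.32)² + (1.4108·69.54)²) = √(2109.622956 + 9624.989728) = 108.3264 km
B: √((2.1127·111.32)² + (0.4854·69.54)²) = √(55312.343588 + 1139.380852) = 237.5957 km
C: √((1.6353·111.32)² + (-0.6285·69.54)²) = √(33139.142674 + 1910.204821) = 187.2147 km
D: √((-0.5892·111.32)² + (-0.5626·69.54)²) = √(4302.014518 + 1530.625091) = 76.3717 km
E: √((-0.9917·111.32)² + (-1.6595·69.54)²) = √(12187.286531 + 13317.536207) = 159.7023 km
F: √((1.4338·111.32)² + (2.1904·69.54)²) = √(25475.548740 + 23201.509130) = 220.6288 km
G: √((0.8905·111.32)² + (-0.1719·69.54)²) = √(9826.848100 + 142.896347) = 99.8486 km
H: √((-1.7970·111.32)² + (1.2827·69.54)²) = √(40016.817767 + 7956.454108) = 219.0280 km
I: √((2.6054·111.32)² + (1.8457·69.54)²) = √(84119.215337 + 16473.716853) = 317.1639 km
J: √((0.5440·111.32)² + (-0.5057·69.54)²) = √(3667.281053 + 1236.674142) = 70.0282 km
K: √((0.0330·111.32)² + (-0.7985·69.54)²) = √(13.495043 + 3083.324357) = 55.6491 km
Sorted: K (55.6491 km) < J (70.0282 km) < D (76.3717 km) < G (99.8486 km) < A (108.3264 km) < E (159.7023 km) < …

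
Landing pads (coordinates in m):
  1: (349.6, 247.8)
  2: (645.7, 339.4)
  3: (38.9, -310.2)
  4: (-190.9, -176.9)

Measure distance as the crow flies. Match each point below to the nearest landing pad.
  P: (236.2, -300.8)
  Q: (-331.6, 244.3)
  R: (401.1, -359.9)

P→3; Q→4; R→3

P at (236.2, -300.8):
  1: √((113.4)² + (548.6)²) = √(12859.560 + 300961.960) = 560.2 m
  2: √((409.5)² + (640.2)²) = √(167690.250 + 409856.040) = 760.0 m
  3: √((-197.3)² + (-9.4)²) = √(38927.290 + 88.360) = 197.5 m
  4: √((-427.1)² + (123.9)²) = √(182414.410 + 15351.210) = 444.7 m
  → nearest: 3 (197.5 m)
Q at (-331.6, 244.3):
  1: √((681.2)² + (3.5)²) = √(464033.440 + 12.250) = 681.2 m
  2: √((977.3)² + (95.1)²) = √(955115.290 + 9044.010) = 981.9 m
  3: √((370.5)² + (-554.5)²) = √(137270.250 + 307470.250) = 666.9 m
  4: √((140.7)² + (-421.2)²) = √(19796.490 + 177409.440) = 444.1 m
  → nearest: 4 (444.1 m)
R at (401.1, -359.9):
  1: √((-51.5)² + (607.7)²) = √(2652.250 + 369299.290) = 609.9 m
  2: √((244.6)² + (699.3)²) = √(59829.160 + 489020.490) = 740.8 m
  3: √((-362.2)² + (49.7)²) = √(131188.840 + 2470.090) = 365.6 m
  4: √((-592.0)² + (183.0)²) = √(350464.000 + 33489.000) = 619.6 m
  → nearest: 3 (365.6 m)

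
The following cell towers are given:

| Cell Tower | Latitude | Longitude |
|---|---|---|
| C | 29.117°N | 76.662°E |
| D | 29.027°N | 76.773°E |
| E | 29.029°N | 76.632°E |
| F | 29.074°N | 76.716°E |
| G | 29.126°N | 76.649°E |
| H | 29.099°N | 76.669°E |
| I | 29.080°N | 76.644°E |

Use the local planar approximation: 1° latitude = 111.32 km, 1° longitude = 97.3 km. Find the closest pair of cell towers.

C and G

Pairwise distances:
C–D: 14.732 km
C–E: 10.222 km
C–F: 7.108 km
C–G: 1.614 km
C–H: 2.116 km
C–I: 4.476 km
D–E: 13.721 km
D–F: 7.625 km
D–G: 16.341 km
D–H: 12.909 km
D–I: 13.869 km
E–F: 9.586 km
E–G: 10.924 km
E–H: 8.584 km
E–I: 5.796 km
F–G: 8.718 km
F–H: 5.353 km
F–I: 7.037 km
G–H: 3.581 km
G–I: 5.144 km
H–I: 3.223 km
Closest pair: C–G at 1.614 km.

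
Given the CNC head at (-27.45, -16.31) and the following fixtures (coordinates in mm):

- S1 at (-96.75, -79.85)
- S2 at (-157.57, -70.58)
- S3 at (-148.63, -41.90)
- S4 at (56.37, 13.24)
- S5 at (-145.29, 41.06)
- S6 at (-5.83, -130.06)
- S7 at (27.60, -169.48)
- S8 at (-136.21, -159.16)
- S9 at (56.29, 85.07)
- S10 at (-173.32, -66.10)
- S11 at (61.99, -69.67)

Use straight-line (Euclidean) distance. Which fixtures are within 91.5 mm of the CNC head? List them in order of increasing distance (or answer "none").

S4

Distances from (-27.45, -16.31):
S1: 94.02 mm
S2: 140.98 mm
S3: 123.85 mm
S4: 88.88 mm
S5: 131.06 mm
S6: 115.79 mm
S7: 162.76 mm
S8: 179.54 mm
S9: 131.49 mm
S10: 154.13 mm
S11: 104.15 mm
Threshold 91.5 mm: S4 (88.88 mm) is within range.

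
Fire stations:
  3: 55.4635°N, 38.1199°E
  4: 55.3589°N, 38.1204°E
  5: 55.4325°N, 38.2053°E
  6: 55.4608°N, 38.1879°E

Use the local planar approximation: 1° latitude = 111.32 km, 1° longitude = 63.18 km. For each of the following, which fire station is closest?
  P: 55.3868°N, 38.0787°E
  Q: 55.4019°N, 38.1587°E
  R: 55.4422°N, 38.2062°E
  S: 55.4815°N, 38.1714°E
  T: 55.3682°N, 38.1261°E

P→4; Q→5; R→5; S→6; T→4

P at 55.3868°N, 38.0787°E:
  3: √((0.0767·111.32)² + (0.0412·63.18)²) = √(72.901611 + 6.775692) = 8.9262 km
  4: √((-0.0279·111.32)² + (0.0417·63.18)²) = √(9.646168 + 6.941149) = 4.0728 km
  5: √((0.0457·111.32)² + (0.1266·63.18)²) = √(25.880865 + 63.977410) = 9.4794 km
  6: √((0.0740·111.32)² + (0.1092·63.18)²) = √(67.859372 + 47.599733) = 10.7452 km
  → nearest: 4 (4.0728 km)
Q at 55.4019°N, 38.1587°E:
  3: √((0.0616·111.32)² + (-0.0388·63.18)²) = √(47.022728 + 6.009284) = 7.2823 km
  4: √((-0.0430·111.32)² + (-0.0383·63.18)²) = √(22.913071 + 5.855403) = 5.3636 km
  5: √((0.0306·111.32)² + (0.0466·63.18)²) = √(11.603506 + 8.668243) = 4.5024 km
  6: √((0.0589·111.32)² + (0.0292·63.18)²) = √(42.990944 + 3.403494) = 6.8113 km
  → nearest: 5 (4.5024 km)
R at 55.4422°N, 38.2062°E:
  3: √((0.0213·111.32)² + (-0.0863·63.18)²) = √(5.622191 + 29.729037) = 5.9457 km
  4: √((-0.0833·111.32)² + (-0.0858·63.18)²) = √(85.987713 + 29.385550) = 10.7412 km
  5: √((-0.0097·111.32)² + (-0.0009·63.18)²) = √(1.165977 + 0.003233) = 1.0813 km
  6: √((0.0186·111.32)² + (-0.0183·63.18)²) = √(4.287186 + 1.336785) = 2.3715 km
  → nearest: 5 (1.0813 km)
S at 55.4815°N, 38.1714°E:
  3: √((-0.0180·111.32)² + (-0.0515·63.18)²) = √(4.015054 + 10.587019) = 3.8213 km
  4: √((-0.1226·111.32)² + (-0.0510·63.18)²) = √(186.263318 + 10.382444) = 14.0230 km
  5: √((-0.0490·111.32)² + (0.0339·63.18)²) = √(29.753534 + 4.587316) = 5.8601 km
  6: √((-0.0207·111.32)² + (0.0165·63.18)²) = √(5.309909 + 1.086744) = 2.5292 km
  → nearest: 6 (2.5292 km)
T at 55.3682°N, 38.1261°E:
  3: √((0.0953·111.32)² + (-0.0062·63.18)²) = √(112.546553 + 0.153441) = 10.6160 km
  4: √((-0.0093·111.32)² + (-0.0057·63.18)²) = √(1.071796 + 0.129691) = 1.0961 km
  5: √((0.0643·111.32)² + (0.0792·63.18)²) = √(51.235189 + 25.038575) = 8.7335 km
  6: √((0.0926·111.32)² + (0.0618·63.18)²) = √(106.259647 + 15.245308) = 11.0229 km
  → nearest: 4 (1.0961 km)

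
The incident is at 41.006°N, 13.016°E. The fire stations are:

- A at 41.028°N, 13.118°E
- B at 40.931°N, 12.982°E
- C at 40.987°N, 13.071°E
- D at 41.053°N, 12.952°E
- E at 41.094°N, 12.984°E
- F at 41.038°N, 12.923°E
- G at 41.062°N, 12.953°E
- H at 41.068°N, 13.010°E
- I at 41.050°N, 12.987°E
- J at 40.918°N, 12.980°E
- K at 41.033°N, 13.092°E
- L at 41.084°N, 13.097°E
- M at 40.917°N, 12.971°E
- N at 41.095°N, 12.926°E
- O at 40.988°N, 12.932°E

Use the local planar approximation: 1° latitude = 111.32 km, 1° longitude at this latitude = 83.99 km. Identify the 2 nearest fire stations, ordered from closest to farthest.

Distances from 41.006°N, 13.016°E:
A: 8.910 km
B: 8.824 km
C: 5.081 km
D: 7.501 km
E: 10.158 km
F: 8.585 km
G: 8.177 km
H: 6.920 km
I: 5.470 km
J: 10.252 km
K: 7.055 km
L: 11.031 km
M: 10.604 km
N: 12.462 km
O: 7.334 km
Sorted: C (5.081 km) < I (5.470 km) < H (6.920 km) < K (7.055 km) < …

C, I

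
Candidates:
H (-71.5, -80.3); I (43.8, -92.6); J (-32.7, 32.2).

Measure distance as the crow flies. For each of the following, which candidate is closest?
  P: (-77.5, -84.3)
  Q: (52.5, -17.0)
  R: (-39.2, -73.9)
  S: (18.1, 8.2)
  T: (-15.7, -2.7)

P→H; Q→I; R→H; S→J; T→J

P at (-77.5, -84.3):
  H: 7.2
  I: 121.6
  J: 124.8
  → nearest: H (7.2)
Q at (52.5, -17.0):
  H: 139.2
  I: 76.1
  J: 98.4
  → nearest: I (76.1)
R at (-39.2, -73.9):
  H: 32.9
  I: 85.1
  J: 106.3
  → nearest: H (32.9)
S at (18.1, 8.2):
  H: 125.9
  I: 104.0
  J: 56.2
  → nearest: J (56.2)
T at (-15.7, -2.7):
  H: 95.6
  I: 107.8
  J: 38.8
  → nearest: J (38.8)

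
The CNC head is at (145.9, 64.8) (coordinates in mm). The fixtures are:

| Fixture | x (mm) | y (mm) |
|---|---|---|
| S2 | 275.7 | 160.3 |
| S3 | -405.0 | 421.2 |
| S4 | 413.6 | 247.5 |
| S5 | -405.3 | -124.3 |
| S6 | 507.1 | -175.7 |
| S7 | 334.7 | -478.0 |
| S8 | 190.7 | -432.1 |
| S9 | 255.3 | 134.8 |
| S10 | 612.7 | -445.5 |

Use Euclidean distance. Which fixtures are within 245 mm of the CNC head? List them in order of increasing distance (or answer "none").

Distances from (145.9, 64.8):
S2: √((129.8)² + (95.5)²) = √(16848.040 + 9120.250) = 161.1 mm
S3: √((-550.9)² + (356.4)²) = √(303490.810 + 127020.960) = 656.1 mm
S4: √((267.7)² + (182.7)²) = √(71663.290 + 33379.290) = 324.1 mm
S5: √((-551.2)² + (-189.1)²) = √(303821.440 + 35758.810) = 582.7 mm
S6: √((361.2)² + (-240.5)²) = √(130465.440 + 57840.250) = 433.9 mm
S7: √((188.8)² + (-542.8)²) = √(35645.440 + 294631.840) = 574.7 mm
S8: √((44.8)² + (-496.9)²) = √(2007.040 + 246909.610) = 498.9 mm
S9: √((109.4)² + (70.0)²) = √(11968.360 + 4900.000) = 129.9 mm
S10: √((466.8)² + (-510.3)²) = √(217902.240 + 260406.090) = 691.6 mm
Threshold 245 mm: S9 (129.9 mm), S2 (161.1 mm) are within range.

S9, S2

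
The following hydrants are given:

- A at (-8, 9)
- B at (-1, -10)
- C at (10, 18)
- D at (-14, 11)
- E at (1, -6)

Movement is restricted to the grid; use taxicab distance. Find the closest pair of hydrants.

B and E

Pairwise distances:
A–B: |7| + |-19| = 7 + 19 = 26
A–C: |18| + |9| = 18 + 9 = 27
A–D: |-6| + |2| = 6 + 2 = 8
A–E: |9| + |-15| = 9 + 15 = 24
B–C: |11| + |28| = 11 + 28 = 39
B–D: |-13| + |21| = 13 + 21 = 34
B–E: |2| + |4| = 2 + 4 = 6
C–D: |-24| + |-7| = 24 + 7 = 31
C–E: |-9| + |-24| = 9 + 24 = 33
D–E: |15| + |-17| = 15 + 17 = 32
Closest pair: B–E at 6.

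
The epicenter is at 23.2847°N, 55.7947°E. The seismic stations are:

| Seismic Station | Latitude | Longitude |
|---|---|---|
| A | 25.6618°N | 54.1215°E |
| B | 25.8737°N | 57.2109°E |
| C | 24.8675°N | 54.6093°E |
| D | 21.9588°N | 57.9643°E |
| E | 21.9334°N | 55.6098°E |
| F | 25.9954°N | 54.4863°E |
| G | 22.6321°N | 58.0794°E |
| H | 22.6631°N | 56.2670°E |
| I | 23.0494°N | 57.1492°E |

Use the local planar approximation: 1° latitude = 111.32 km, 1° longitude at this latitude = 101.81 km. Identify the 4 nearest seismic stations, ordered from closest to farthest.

Distances from 23.2847°N, 55.7947°E:
A: √((2.3771·111.32)² + (-1.6732·101.81)²) = √(70023.094495 + 29018.608727) = 314.7089 km
B: √((2.5890·111.32)² + (1.4162·101.81)²) = √(83063.551528 + 20788.830343) = 322.2614 km
C: √((1.5828·111.32)² + (-1.1854·101.81)²) = √(31045.487118 + 14565.007772) = 213.5661 km
D: √((-1.3259·111.32)² + (2.1696·101.81)²) = √(21785.520298 + 48791.056166) = 265.6625 km
E: √((-1.3513·111.32)² + (-0.1849·101.81)²) = √(22628.196887 + 354.368163) = 151.6000 km
F: √((2.7107·111.32)² + (-1.3084·101.81)²) = √(91056.154860 + 17744.425613) = 329.8493 km
G: √((-0.6526·111.32)² + (2.2847·101.81)²) = √(5277.649376 + 54105.228845) = 243.6860 km
H: √((-0.6216·111.32)² + (0.4723·101.81)²) = √(4788.157273 + 2312.154050) = 84.2633 km
I: √((-0.2353·111.32)² + (1.3545·101.81)²) = √(686.104471 + 19016.863694) = 140.3673 km
Sorted: H (84.2633 km) < I (140.3673 km) < E (151.6000 km) < C (213.5661 km) < G (243.6860 km) < D (265.6625 km) < …

H, I, E, C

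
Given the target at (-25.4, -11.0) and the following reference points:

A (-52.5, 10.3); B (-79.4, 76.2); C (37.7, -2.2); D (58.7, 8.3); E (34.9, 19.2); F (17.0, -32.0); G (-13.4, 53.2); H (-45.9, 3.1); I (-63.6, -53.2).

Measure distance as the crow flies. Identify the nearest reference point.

Distances from (-25.4, -11.0):
A: 34.5
B: 102.6
C: 63.7
D: 86.3
E: 67.4
F: 47.3
G: 65.3
H: 24.9
I: 56.9
Minimum: H at 24.9.

H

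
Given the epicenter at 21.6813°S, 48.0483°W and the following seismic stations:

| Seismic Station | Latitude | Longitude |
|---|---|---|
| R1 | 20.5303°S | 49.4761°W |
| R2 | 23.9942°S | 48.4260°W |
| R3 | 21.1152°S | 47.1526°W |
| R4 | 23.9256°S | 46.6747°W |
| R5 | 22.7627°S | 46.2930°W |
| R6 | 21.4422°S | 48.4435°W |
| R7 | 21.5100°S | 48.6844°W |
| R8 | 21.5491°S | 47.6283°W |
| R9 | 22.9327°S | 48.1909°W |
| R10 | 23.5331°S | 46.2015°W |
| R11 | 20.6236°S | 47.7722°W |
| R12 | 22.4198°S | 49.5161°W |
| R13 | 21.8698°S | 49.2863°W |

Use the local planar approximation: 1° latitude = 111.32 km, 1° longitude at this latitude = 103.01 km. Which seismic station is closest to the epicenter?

R8

Distances from 21.6813°S, 48.0483°W:
R1: √((1.1510·111.32)² + (-1.4278·103.01)²) = √(16417.122644 + 21631.843366) = 195.0614 km
R2: √((-2.3129·111.32)² + (-0.3777·103.01)²) = √(66291.845202 + 1513.745078) = 260.3951 km
R3: √((0.5661·111.32)² + (0.8957·103.01)²) = √(3971.300085 + 8513.025274) = 111.7333 km
R4: √((-2.2443·111.32)² + (1.3736·103.01)²) = √(62417.765068 + 20020.703718) = 287.1210 km
R5: √((-1.0814·111.32)² + (1.7553·103.01)²) = √(14491.693023 + 32693.504786) = 217.2215 km
R6: √((0.2391·111.32)² + (-0.3952·103.01)²) = √(708.444034 + 1657.267624) = 48.6386 km
R7: √((0.1713·111.32)² + (-0.6361·103.01)²) = √(363.631185 + 4293.481199) = 68.2430 km
R8: √((0.1322·111.32)² + (0.4200·103.01)²) = √(216.575490 + 1871.791002) = 45.6986 km
R9: √((-1.2514·111.32)² + (-0.1426·103.01)²) = √(19406.119287 + 215.773360) = 140.0782 km
R10: √((-1.8518·111.32)² + (1.8468·103.01)²) = √(42494.679183 + 36190.826898) = 280.5094 km
R11: √((1.0577·111.32)² + (0.2761·103.01)²) = √(13863.452669 + 808.893951) = 121.1295 km
R12: √((-0.7385·111.32)² + (-1.4678·103.01)²) = √(6758.454504 + 22860.858791) = 172.1026 km
R13: √((-0.1885·111.32)² + (-1.2380·103.01)²) = √(440.320702 + 16262.977596) = 129.2412 km
Minimum: R8 at 45.6986 km.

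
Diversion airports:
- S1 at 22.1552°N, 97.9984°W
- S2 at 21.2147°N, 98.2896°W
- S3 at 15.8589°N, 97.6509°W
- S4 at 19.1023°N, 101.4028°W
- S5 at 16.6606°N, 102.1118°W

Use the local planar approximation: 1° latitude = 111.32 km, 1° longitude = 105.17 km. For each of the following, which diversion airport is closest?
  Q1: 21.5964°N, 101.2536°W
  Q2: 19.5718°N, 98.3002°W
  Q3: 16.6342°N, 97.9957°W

Q1→S4; Q2→S2; Q3→S3

Q1 at 21.5964°N, 101.2536°W:
  S1: 347.9549 km
  S2: 314.6065 km
  S3: 742.6291 km
  S4: 278.0863 km
  S5: 556.8170 km
  → nearest: S4 (278.0863 km)
Q2 at 19.5718°N, 98.3002°W:
  S1: 289.3304 km
  S2: 182.8910 km
  S3: 418.9231 km
  S4: 330.4597 km
  S5: 515.4784 km
  → nearest: S2 (182.8910 km)
Q3 at 16.6342°N, 97.9957°W:
  S1: 614.5978 km
  S2: 510.8372 km
  S3: 93.6150 km
  S4: 451.5347 km
  S5: 432.9002 km
  → nearest: S3 (93.6150 km)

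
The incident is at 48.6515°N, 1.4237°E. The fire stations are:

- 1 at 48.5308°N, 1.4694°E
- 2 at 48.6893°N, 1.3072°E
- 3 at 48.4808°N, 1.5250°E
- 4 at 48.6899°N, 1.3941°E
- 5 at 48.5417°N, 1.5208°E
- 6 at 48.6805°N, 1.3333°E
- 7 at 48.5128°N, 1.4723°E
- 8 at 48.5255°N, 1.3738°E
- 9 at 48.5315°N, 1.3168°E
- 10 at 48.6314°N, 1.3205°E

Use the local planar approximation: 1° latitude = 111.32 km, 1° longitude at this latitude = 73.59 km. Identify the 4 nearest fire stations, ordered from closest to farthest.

4, 6, 10, 2

Distances from 48.6515°N, 1.4237°E:
1: √((-0.1207·111.32)² + (0.0457·73.59)²) = √(180.534803 + 11.310193) = 13.8508 km
2: √((0.0378·111.32)² + (-0.1165·73.59)²) = √(17.706389 + 73.500358) = 9.5502 km
3: √((-0.1707·111.32)² + (0.1013·73.59)²) = √(361.088317 + 55.572060) = 20.4123 km
4: √((0.0384·111.32)² + (-0.0296·73.59)²) = √(18.272957 + 4.744834) = 4.7977 km
5: √((-0.1098·111.32)² + (0.0971·73.59)²) = √(149.400164 + 51.059442) = 14.1584 km
6: √((0.0290·111.32)² + (-0.0904·73.59)²) = √(10.421792 + 44.256235) = 7.3945 km
7: √((-0.1387·111.32)² + (0.0486·73.59)²) = √(238.396194 + 12.791166) = 15.8489 km
8: √((-0.1260·111.32)² + (-0.0499·73.59)²) = √(196.737653 + 13.484620) = 14.4990 km
9: √((-0.1200·111.32)² + (-0.1069·73.59)²) = √(178.446851 + 61.886086) = 15.5027 km
10: √((-0.0201·111.32)² + (-0.1032·73.59)²) = √(5.006549 + 57.676248) = 7.9172 km
Sorted: 4 (4.7977 km) < 6 (7.3945 km) < 10 (7.9172 km) < 2 (9.5502 km) < 1 (13.8508 km) < 5 (14.1584 km) < …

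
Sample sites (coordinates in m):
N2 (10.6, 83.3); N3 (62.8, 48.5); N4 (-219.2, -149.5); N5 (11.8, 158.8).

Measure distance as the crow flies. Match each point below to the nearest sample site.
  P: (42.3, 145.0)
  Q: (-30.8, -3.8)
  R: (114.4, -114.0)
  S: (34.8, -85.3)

P at (42.3, 145.0):
  N2: 69.4 m
  N3: 98.7 m
  N4: 393.8 m
  N5: 33.5 m
  → nearest: N5 (33.5 m)
Q at (-30.8, -3.8):
  N2: 96.4 m
  N3: 107.2 m
  N4: 238.2 m
  N5: 168.1 m
  → nearest: N2 (96.4 m)
R at (114.4, -114.0):
  N2: 222.9 m
  N3: 170.5 m
  N4: 335.5 m
  N5: 291.5 m
  → nearest: N3 (170.5 m)
S at (34.8, -85.3):
  N2: 170.3 m
  N3: 136.7 m
  N4: 262.0 m
  N5: 245.2 m
  → nearest: N3 (136.7 m)

P→N5; Q→N2; R→N3; S→N3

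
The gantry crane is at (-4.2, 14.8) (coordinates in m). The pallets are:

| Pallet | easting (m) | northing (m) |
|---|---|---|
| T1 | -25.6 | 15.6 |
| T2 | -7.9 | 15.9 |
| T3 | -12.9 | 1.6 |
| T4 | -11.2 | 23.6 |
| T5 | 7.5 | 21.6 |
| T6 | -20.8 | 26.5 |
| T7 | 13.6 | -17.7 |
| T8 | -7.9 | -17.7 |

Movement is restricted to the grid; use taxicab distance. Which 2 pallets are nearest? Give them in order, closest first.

T2, T4

Distances from (-4.2, 14.8):
T1: 22.2 m
T2: 4.8 m
T3: 21.9 m
T4: 15.8 m
T5: 18.5 m
T6: 28.3 m
T7: 50.3 m
T8: 36.2 m
Sorted: T2 (4.8 m) < T4 (15.8 m) < T5 (18.5 m) < T3 (21.9 m) < …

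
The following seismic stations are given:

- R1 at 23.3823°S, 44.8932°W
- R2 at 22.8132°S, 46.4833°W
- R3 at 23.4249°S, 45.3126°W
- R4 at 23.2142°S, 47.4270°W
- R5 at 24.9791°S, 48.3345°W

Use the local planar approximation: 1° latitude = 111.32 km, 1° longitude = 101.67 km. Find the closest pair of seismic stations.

R1 and R3

Pairwise distances:
R1–R3: 42.9033 km
R2–R4: 105.8220 km
R2–R3: 137.1270 km
R1–R2: 173.6353 km
R3–R4: 216.2468 km
R4–R5: 217.0550 km
R1–R4: 258.2902 km
R2–R5: 305.8703 km
R3–R5: 352.6018 km
R1–R5: 392.4424 km
Closest pair: R1–R3 at 42.9033 km.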